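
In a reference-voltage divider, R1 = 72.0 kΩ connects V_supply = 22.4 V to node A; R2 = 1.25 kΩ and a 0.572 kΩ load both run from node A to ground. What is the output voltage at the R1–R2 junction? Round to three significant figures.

First combine the lower leg with the load: R2 ‖ R_L = 0.3924 kΩ.
Then V_out = V_supply · R2'/(R1 + R2') = 22.4 × 0.3924/72.39 = 0.1214 V.

V_out ≈ 0.121 V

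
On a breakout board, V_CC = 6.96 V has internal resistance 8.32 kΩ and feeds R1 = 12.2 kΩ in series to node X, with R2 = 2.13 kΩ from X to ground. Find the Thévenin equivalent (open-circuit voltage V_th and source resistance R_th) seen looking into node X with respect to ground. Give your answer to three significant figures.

R1' = 8.32 + 12.2 = 20.52 kΩ (source resistance + R1).
With X open, the divider is unloaded: V_th = 6.96 × 2.13/22.65 = 0.6545 V.
Zeroing V_CC shorts the top of R1' to ground, so R_th = R1' ‖ R2 = 1.930 kΩ.

V_th ≈ 0.655 V, R_th ≈ 1.93 kΩ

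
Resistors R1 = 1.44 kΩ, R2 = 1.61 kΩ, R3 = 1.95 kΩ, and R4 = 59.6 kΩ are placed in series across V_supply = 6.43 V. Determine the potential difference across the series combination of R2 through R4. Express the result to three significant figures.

ΣR = 1.44 + 1.61 + 1.95 + 59.6 = 64.60 kΩ.
R_{R2..R4} = 1.61 + 1.95 + 59.6 = 63.16 kΩ.
Voltage divider: V = V_supply · (63.16 / 64.60) = 6.43 × 0.9777 = 6.287 V.

V ≈ 6.29 V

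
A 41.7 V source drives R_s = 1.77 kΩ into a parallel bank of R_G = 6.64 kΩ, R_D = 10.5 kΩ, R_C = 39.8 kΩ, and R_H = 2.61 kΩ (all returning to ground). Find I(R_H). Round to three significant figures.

I ≈ 7.40 mA

Equivalent of the parallel group: R_p = 1.529 kΩ.
V_A = 41.7 × 1.529/3.299 = 19.33 V.
I(R_H) = V_A / R_H = 19.33/2.61 = 7.404 mA.
(Equivalently: I_total = 12.64 mA, then current-divider fraction G_k/ΣG = 0.5857.)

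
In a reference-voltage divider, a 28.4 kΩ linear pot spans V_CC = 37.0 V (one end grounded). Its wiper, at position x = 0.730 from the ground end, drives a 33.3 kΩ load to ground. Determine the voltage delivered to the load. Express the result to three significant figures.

V_out ≈ 23.1 V

The pot divides into 7.668 kΩ above the wiper and 20.73 kΩ below.
Lower segment in parallel with the load: 20.73 ‖ 33.3 = 12.78 kΩ.
Then V_out = V_CC · 12.78/(7.668 + 12.78) = 23.12 V.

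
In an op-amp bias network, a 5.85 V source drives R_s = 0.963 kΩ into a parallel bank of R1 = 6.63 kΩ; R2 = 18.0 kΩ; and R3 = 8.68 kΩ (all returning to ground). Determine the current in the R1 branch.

I ≈ 0.674 mA

Combine the parallel branches: R_p = (1/6.63 + 1/18.0 + 1/8.68)⁻¹ = 3.110 kΩ.
V_A = 5.85 × 3.110/4.073 = 4.467 V.
I(R1) = V_A / R1 = 4.467/6.63 = 0.6737 mA.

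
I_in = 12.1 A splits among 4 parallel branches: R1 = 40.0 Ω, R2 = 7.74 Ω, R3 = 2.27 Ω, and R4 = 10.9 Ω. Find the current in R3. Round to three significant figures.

ΣG = 1/40.0 + 1/7.74 + 1/2.27 + 1/10.9 = 0.6865.
R3 takes the fraction G_k/ΣG = 0.4405/0.6865 = 0.6417, so I = 12.1 × 0.6417 = 7.765 A.

I ≈ 7.76 A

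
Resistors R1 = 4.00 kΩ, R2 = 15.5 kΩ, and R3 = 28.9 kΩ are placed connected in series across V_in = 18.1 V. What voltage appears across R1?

V ≈ 1.50 V

Series total: ΣR = 4.00 + 15.5 + 28.9 = 48.40 kΩ.
Voltage divider: V = V_in · (4.000 / 48.40) = 18.1 × 0.08264 = 1.496 V.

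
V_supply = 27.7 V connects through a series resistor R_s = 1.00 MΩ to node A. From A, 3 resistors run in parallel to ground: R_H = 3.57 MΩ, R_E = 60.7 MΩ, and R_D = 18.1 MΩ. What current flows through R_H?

Combine the parallel branches: R_p = (1/3.57 + 1/60.7 + 1/18.1)⁻¹ = 2.842 MΩ.
Node voltage V_A = V_supply · R_p/(R_s + R_p) = 27.7 × 0.7397 = 20.49 V.
Branch current I = V_A/R_H = 20.49/3.57 = 5.740 µA.

I ≈ 5.74 µA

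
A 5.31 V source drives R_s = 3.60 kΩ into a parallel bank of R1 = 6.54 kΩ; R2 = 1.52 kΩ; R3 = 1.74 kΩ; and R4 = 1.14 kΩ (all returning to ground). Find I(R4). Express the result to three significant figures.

I ≈ 0.509 mA

Parallel bank: R_p = 1/(1/6.54 + 1/1.52 + 1/1.74 + 1/1.14) = 0.4419 kΩ.
V_A = 5.31 × 0.4419/4.042 = 0.5806 V.
I(R4) = V_A / R4 = 0.5806/1.14 = 0.5093 mA.
(Check via current divider: I_total = 1.314 mA; share G_k/ΣG = 0.3877 → same result.)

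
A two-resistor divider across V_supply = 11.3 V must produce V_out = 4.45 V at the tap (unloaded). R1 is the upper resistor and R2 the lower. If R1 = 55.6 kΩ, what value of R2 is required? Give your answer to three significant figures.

Required fraction k = V_out/V_supply = 0.3938.
So R2 = R1 · V_out/(V_supply − V_out) = 55.6 × 4.45/(11.3 − 4.45) = 55.6 × 0.6496 = 36.12 kΩ.

R2 ≈ 36.1 kΩ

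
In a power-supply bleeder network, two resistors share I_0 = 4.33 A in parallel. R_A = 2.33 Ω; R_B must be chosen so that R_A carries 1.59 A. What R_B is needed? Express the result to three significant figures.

The fraction through R_A equals R_B/(R_A+R_B).
1.59/4.33 = R_B/(R_A + R_B) → R_B = R_A · (0.3672)/(1 − 0.3672) = 2.33 × 0.5803 = 1.352 Ω.

R_B ≈ 1.35 Ω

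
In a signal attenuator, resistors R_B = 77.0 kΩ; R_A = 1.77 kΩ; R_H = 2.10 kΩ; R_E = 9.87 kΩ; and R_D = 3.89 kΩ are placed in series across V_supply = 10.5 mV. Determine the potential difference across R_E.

V ≈ 1.10 mV

ΣR = 77.0 + 1.77 + 2.10 + 9.87 + 3.89 = 94.63 kΩ.
By the voltage-divider rule, V = 10.5 × 9.870/94.63 = 1.095 mV.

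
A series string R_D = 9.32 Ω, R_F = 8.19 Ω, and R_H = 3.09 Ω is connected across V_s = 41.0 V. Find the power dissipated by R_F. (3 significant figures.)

P ≈ 32.4 W

ΣR = 20.60 Ω → I = 41.0/20.60 = 1.990 A.
P = I²R = 3.961 × 8.19 = 32.44 W.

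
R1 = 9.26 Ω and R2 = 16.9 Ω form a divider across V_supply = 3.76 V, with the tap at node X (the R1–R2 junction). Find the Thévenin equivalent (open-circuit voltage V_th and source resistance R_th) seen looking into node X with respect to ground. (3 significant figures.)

Open-circuit (no load on X): V_th = V_supply · R2/(R1 + R2) = 3.76 × 16.9/(9.260 + 16.9) = 2.429 V.
Zeroing V_supply shorts the top of R1 to ground, so R_th = R1 ‖ R2 = 5.982 Ω.

V_th ≈ 2.43 V, R_th ≈ 5.98 Ω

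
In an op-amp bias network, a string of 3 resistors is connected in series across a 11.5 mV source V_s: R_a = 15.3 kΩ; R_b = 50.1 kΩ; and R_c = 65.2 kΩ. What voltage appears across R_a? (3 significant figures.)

V ≈ 1.35 mV

ΣR = 15.3 + 50.1 + 65.2 = 130.6 kΩ.
By the voltage-divider rule, V = 11.5 × 15.30/130.6 = 1.347 mV.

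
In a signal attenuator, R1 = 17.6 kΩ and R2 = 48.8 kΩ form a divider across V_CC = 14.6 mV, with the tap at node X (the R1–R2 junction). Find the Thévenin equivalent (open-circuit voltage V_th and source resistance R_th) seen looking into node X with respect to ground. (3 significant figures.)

V_th ≈ 10.7 mV, R_th ≈ 12.9 kΩ

V_th is the unloaded tap voltage: V_CC · R2/(R1+R2) = 14.6 × 0.7349 = 10.73 mV.
Zeroing V_CC shorts the top of R1 to ground, so R_th = R1 ‖ R2 = 12.93 kΩ.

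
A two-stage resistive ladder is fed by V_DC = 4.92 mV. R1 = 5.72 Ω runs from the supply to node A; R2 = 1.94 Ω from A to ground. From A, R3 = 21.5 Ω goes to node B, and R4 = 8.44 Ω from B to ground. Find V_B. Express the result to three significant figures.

Looking into the second stage from A: R3 + R4 = 29.94 Ω appears in parallel with R2.
Effective lower resistance at A: R2 ‖ 29.94 = 1.822 Ω.
V_A = 4.92 × 1.822/(5.72 + 1.822) = 1.189 mV.
Stage 2 is unloaded, so V_B = V_A · R4/(R3+R4) = 1.189 × 8.44/29.94 = 0.3350 mV.

V_B ≈ 0.335 mV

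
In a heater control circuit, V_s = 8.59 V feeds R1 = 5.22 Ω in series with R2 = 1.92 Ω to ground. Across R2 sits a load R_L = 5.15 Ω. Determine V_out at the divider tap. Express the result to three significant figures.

The load sits in parallel with R2, giving an effective lower resistance R2' = R2·R_L/(R2+R_L) = 1.399 Ω.
Then V_out = V_s · R2'/(R1 + R2') = 8.59 × 1.399/6.619 = 1.815 V.

V_out ≈ 1.82 V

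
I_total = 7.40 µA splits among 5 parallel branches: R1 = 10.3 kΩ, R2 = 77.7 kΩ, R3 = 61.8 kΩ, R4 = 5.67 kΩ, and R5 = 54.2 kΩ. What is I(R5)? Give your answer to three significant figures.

I ≈ 0.425 µA

Total conductance ΣG = 1/10.3 + 1/77.7 + 1/61.8 + 1/5.67 + 1/54.2 = 0.3210 (units of 1/kΩ).
By the current-divider rule, I = I_total · G_k/ΣG = 7.40 × 0.05749 = 0.4254 µA.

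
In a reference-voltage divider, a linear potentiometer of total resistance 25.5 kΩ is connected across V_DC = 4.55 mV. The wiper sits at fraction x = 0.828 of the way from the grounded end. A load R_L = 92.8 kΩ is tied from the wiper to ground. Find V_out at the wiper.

Lower segment x·R_p = 21.11 kΩ; upper segment (1−x)·R_p = 4.386 kΩ.
Lower segment in parallel with the load: 21.11 ‖ 92.8 = 17.20 kΩ.
Then V_out = V_DC · 17.20/(4.386 + 17.20) = 3.626 mV.

V_out ≈ 3.63 mV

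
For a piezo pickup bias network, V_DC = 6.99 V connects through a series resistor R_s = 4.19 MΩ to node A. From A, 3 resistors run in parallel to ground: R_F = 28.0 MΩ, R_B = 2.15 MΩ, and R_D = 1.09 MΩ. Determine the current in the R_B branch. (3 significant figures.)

I ≈ 0.468 µA

Equivalent of the parallel group: R_p = 0.7051 MΩ.
V_A = 6.99 × 0.7051/4.895 = 1.007 V.
I(R_B) = V_A / R_B = 1.007/2.15 = 0.4683 µA.
(Equivalently: I_total = 1.428 µA, then current-divider fraction G_k/ΣG = 0.3279.)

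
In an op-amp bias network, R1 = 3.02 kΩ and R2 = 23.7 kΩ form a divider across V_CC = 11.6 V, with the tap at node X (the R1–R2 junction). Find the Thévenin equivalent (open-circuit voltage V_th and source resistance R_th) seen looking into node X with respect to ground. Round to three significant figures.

V_th ≈ 10.3 V, R_th ≈ 2.68 kΩ

With X open, the divider is unloaded: V_th = 11.6 × 23.7/26.72 = 10.29 V.
With V_CC suppressed (replaced by a short), R_th = R1 ‖ R2 = (3.020 × 23.7)/(3.020 + 23.7) = 2.679 kΩ.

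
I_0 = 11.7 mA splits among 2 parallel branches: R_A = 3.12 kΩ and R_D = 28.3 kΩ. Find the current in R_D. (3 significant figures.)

I ≈ 1.16 mA

For two parallel branches, I_k = I_0 · (other R)/(sum of R).
So I = 11.7 × 3.12/31.42 = 1.162 mA.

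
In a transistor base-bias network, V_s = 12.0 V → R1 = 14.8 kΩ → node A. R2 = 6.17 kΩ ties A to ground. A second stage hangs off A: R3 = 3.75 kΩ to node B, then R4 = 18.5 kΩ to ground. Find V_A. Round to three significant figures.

The second stage (R3 + R4 = 22.25 kΩ) loads node A in parallel with R2.
Effective lower resistance at A: R2 ‖ 22.25 = 4.830 kΩ.
So V_A = 12.0 × 0.2461 = 2.953 V.

V_A ≈ 2.95 V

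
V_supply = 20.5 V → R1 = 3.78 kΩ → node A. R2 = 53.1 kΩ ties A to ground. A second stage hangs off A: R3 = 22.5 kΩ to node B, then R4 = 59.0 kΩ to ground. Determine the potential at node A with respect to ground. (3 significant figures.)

Node A sees R2 in parallel with the series input of stage 2, R3 + R4 = 81.50 kΩ.
Effective lower resistance at A: R2 ‖ 81.50 = 32.15 kΩ.
First divider: V_A = V_supply · 32.15/(3.78 + 32.15) = 18.34 V.

V_A ≈ 18.3 V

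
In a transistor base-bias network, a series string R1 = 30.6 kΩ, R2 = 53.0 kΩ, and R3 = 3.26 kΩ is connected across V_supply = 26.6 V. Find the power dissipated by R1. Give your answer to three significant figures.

P ≈ 2.87 mW

Series current I = V_supply/ΣR = 26.6/86.86 = 0.3062 mA.
P(R1) = I²·R1 = (0.3062)² × 30.6 = 2.870 mW.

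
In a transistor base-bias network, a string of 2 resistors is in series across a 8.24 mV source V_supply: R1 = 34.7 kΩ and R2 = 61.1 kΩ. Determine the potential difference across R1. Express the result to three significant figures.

Total series resistance ΣR = 34.7 + 61.1 = 95.80 kΩ.
Voltage divider: V = V_supply · (34.70 / 95.80) = 8.24 × 0.3622 = 2.985 mV.

V ≈ 2.98 mV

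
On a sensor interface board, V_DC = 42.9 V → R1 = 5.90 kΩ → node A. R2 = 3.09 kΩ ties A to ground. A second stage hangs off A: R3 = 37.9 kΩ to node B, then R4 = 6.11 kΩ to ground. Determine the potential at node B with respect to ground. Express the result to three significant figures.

V_B ≈ 1.96 V

Looking into the second stage from A: R3 + R4 = 44.01 kΩ appears in parallel with R2.
Effective lower resistance at A: R2 ‖ 44.01 = 2.887 kΩ.
First divider: V_A = V_DC · 2.887/(5.90 + 2.887) = 14.10 V.
V_B = V_A × 0.1388 = 1.957 V.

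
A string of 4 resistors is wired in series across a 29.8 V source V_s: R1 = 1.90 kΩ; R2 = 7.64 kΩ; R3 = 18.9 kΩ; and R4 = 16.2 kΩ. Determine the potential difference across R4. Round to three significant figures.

V ≈ 10.8 V

ΣR = 1.90 + 7.64 + 18.9 + 16.2 = 44.64 kΩ.
V = V_s · R/ΣR = 29.8 × 0.3629 = 10.81 V.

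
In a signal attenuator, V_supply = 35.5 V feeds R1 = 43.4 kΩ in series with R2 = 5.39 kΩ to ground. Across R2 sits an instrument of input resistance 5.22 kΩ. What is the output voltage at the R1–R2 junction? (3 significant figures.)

V_out ≈ 2.04 V

First combine the lower leg with the load: R2 ‖ R_L = 2.652 kΩ.
Then V_out = V_supply · R2'/(R1 + R2') = 35.5 × 2.652/46.05 = 2.044 V.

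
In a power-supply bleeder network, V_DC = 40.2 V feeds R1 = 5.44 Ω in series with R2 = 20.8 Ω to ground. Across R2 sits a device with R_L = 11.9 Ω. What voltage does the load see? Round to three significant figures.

First combine the lower leg with the load: R2 ‖ R_L = 7.569 Ω.
Voltage divider with the loaded lower leg: V_out = 40.2 × 7.569/(5.44 + 7.569) = 40.2 × 0.5818 = 23.39 V.

V_out ≈ 23.4 V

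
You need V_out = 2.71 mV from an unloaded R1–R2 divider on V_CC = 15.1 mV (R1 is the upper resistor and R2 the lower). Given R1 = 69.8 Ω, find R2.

V_out/V_CC = R2/(R1+R2) = 0.1795.
R2 = R1 · 0.1795/(1 − 0.1795) = 15.27 Ω.

R2 ≈ 15.3 Ω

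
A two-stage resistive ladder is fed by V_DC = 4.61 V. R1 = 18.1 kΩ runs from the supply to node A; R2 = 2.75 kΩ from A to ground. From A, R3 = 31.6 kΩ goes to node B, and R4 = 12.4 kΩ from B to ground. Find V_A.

The second stage (R3 + R4 = 44.00 kΩ) loads node A in parallel with R2.
Effective lower resistance at A: R2 ‖ 44.00 = 2.588 kΩ.
So V_A = 4.61 × 0.1251 = 0.5767 V.

V_A ≈ 0.577 V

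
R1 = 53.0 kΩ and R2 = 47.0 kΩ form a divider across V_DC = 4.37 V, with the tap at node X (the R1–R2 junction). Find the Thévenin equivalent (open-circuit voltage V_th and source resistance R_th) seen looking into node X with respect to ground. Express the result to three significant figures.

With X open, the divider is unloaded: V_th = 4.37 × 47.0/100.0 = 2.054 V.
With V_DC suppressed (replaced by a short), R_th = R1 ‖ R2 = (53.00 × 47.0)/(53.00 + 47.0) = 24.91 kΩ.

V_th ≈ 2.05 V, R_th ≈ 24.9 kΩ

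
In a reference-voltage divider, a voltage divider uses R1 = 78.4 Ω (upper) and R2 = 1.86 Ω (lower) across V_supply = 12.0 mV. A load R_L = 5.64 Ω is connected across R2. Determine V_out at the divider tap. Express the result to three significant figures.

V_out ≈ 0.210 mV

First combine the lower leg with the load: R2 ‖ R_L = 1.399 Ω.
Now apply the divider: V_out = 12.0 × 0.01753 = 0.2103 mV.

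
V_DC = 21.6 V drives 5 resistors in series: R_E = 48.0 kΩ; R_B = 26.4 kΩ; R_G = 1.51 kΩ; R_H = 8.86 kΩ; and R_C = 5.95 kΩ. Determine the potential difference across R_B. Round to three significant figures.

Series total: ΣR = 48.0 + 26.4 + 1.51 + 8.86 + 5.95 = 90.72 kΩ.
V = V_DC · R/ΣR = 21.6 × 0.2910 = 6.286 V.

V ≈ 6.29 V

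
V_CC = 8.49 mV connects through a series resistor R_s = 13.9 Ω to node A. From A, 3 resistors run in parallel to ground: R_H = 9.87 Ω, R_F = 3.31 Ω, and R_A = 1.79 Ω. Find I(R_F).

I ≈ 0.178 mA

Equivalent of the parallel group: R_p = 1.039 Ω.
V_A by voltage divider: V_A = 8.49 × 1.039/(13.9 + 1.039) = 0.5907 mV.
Branch current I = V_A/R_F = 0.5907/3.31 = 0.1785 mA.
(Check via current divider: I_total = 0.5683 mA; share G_k/ΣG = 0.3140 → same result.)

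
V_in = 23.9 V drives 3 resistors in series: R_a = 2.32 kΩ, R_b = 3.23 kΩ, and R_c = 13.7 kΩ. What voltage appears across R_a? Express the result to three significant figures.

V ≈ 2.88 V

ΣR = 2.32 + 3.23 + 13.7 = 19.25 kΩ.
Voltage divider: V = V_in · (2.320 / 19.25) = 23.9 × 0.1205 = 2.880 V.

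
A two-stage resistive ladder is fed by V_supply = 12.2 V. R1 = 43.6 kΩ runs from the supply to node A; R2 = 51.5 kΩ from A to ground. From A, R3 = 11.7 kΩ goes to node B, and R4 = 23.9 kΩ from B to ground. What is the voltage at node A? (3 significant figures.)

Node A sees R2 in parallel with the series input of stage 2, R3 + R4 = 35.60 kΩ.
Effective lower resistance at A: R2 ‖ 35.60 = 21.05 kΩ.
V_A = 12.2 × 21.05/(43.6 + 21.05) = 3.972 V.

V_A ≈ 3.97 V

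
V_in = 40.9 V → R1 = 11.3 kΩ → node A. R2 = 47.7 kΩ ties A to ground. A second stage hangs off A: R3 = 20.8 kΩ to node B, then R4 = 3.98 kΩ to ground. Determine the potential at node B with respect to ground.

V_B ≈ 3.88 V

The second stage (R3 + R4 = 24.78 kΩ) loads node A in parallel with R2.
Effective lower resistance at A: R2 ‖ 24.78 = 16.31 kΩ.
V_A = 40.9 × 16.31/(11.3 + 16.31) = 24.16 V.
V_B = V_A × 0.1606 = 3.880 V.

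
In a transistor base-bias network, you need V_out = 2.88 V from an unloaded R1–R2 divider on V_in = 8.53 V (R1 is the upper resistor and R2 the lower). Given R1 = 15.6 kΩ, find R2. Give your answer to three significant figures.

R2 ≈ 7.95 kΩ

The divider ratio is R2/(R1+R2) = 2.88/8.53 = 0.3376.
R2 = R1 · 0.3376/(1 − 0.3376) = 7.952 kΩ.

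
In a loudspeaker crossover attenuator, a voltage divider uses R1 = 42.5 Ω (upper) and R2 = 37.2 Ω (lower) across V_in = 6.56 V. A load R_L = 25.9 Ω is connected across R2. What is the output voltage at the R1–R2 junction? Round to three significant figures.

The load sits in parallel with R2, giving an effective lower resistance R2' = R2·R_L/(R2+R_L) = 15.27 Ω.
Then V_out = V_in · R2'/(R1 + R2') = 6.56 × 15.27/57.77 = 1.734 V.

V_out ≈ 1.73 V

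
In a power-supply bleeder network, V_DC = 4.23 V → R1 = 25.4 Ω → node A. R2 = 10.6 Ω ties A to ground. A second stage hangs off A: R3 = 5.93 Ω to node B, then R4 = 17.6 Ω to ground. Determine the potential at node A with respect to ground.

V_A ≈ 0.945 V

Node A sees R2 in parallel with the series input of stage 2, R3 + R4 = 23.53 Ω.
Effective lower resistance at A: R2 ‖ 23.53 = 7.308 Ω.
V_A = 4.23 × 7.308/(25.4 + 7.308) = 0.9451 V.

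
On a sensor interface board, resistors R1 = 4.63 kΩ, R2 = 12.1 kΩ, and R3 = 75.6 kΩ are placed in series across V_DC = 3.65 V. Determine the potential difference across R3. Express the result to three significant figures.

Total series resistance ΣR = 4.63 + 12.1 + 75.6 = 92.33 kΩ.
V = V_DC · R/ΣR = 3.65 × 0.8188 = 2.989 V.

V ≈ 2.99 V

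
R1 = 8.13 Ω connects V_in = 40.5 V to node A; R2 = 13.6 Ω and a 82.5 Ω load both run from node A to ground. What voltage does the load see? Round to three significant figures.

V_out ≈ 23.9 V

R2 ‖ R_L = (13.6 × 82.5)/(13.6 + 82.5) = 11.68 Ω.
Now apply the divider: V_out = 40.5 × 0.5895 = 23.87 V.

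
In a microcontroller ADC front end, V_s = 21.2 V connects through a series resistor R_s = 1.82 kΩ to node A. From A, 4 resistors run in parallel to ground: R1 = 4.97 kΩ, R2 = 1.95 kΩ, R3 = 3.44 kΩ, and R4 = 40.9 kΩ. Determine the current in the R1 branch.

Parallel bank: R_p = 1/(1/4.97 + 1/1.95 + 1/3.44 + 1/40.9) = 0.9717 kΩ.
Node voltage V_A = V_s · R_p/(R_s + R_p) = 21.2 × 0.3481 = 7.379 V.
Branch current I = V_A/R1 = 7.379/4.97 = 1.485 mA.

I ≈ 1.48 mA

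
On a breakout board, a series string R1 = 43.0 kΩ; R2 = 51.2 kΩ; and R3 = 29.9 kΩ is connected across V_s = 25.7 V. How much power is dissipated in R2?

P ≈ 2.20 mW

The common current is I = 25.7/124.1 = 0.2071 mA.
P(R2) = I²·R2 = (0.2071)² × 51.2 = 2.196 mW.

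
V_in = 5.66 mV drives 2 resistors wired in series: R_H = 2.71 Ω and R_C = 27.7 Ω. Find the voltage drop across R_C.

Series total: ΣR = 2.71 + 27.7 = 30.41 Ω.
V = V_in · R/ΣR = 5.66 × 0.9109 = 5.156 mV.

V ≈ 5.16 mV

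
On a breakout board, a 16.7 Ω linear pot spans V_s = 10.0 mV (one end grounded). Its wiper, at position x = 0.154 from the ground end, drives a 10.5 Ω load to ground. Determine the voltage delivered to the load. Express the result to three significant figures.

Split the track: R_lower = x·R_p = 2.572 Ω, R_upper = (1−x)·R_p = 14.13 Ω.
R_L loads the lower segment: effective lower R = 2.066 Ω.
Loaded-divider output: V_out = 10.0 × 0.1276 = 1.276 mV.

V_out ≈ 1.28 mV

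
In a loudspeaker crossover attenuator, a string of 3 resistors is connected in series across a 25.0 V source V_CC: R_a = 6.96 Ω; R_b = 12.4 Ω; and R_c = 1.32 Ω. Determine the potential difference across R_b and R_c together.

Series total: ΣR = 6.96 + 12.4 + 1.32 = 20.68 Ω.
R_{R_b..R_c} = 12.4 + 1.32 = 13.72 Ω.
By the voltage-divider rule, V = 25.0 × 13.72/20.68 = 16.59 V.

V ≈ 16.6 V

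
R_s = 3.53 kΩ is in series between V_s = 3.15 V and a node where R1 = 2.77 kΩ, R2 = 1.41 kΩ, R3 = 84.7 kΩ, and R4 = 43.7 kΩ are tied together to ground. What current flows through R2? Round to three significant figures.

I ≈ 0.456 mA

Parallel bank: R_p = 1/(1/2.77 + 1/1.41 + 1/84.7 + 1/43.7) = 0.9050 kΩ.
V_A = 3.15 × 0.9050/4.435 = 0.6428 V.
I(R2) = V_A / R2 = 0.6428/1.41 = 0.4559 mA.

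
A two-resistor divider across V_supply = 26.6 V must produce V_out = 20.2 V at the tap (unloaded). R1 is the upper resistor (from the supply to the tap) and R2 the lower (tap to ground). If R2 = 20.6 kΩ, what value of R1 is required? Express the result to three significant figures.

Required fraction k = V_out/V_supply = 0.7594.
R1 = R2·(1/k − 1) = 20.6 × 0.3168 = 6.527 kΩ.

R1 ≈ 6.53 kΩ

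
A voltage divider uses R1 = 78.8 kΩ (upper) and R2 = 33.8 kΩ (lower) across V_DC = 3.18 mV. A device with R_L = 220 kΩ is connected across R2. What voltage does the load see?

V_out ≈ 0.862 mV

First combine the lower leg with the load: R2 ‖ R_L = 29.30 kΩ.
Now apply the divider: V_out = 3.18 × 0.2710 = 0.8619 mV.
(Unloaded it would be 0.955 mV; the load pulls it down.)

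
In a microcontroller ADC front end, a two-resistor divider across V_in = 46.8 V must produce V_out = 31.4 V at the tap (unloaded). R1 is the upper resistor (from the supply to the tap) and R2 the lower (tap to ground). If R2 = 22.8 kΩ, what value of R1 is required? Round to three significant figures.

Required fraction k = V_out/V_in = 0.6709.
So R1 = R2 · (V_in/V_out − 1) = 22.8 × (46.8/31.4 − 1) = 22.8 × 0.4904 = 11.18 kΩ.

R1 ≈ 11.2 kΩ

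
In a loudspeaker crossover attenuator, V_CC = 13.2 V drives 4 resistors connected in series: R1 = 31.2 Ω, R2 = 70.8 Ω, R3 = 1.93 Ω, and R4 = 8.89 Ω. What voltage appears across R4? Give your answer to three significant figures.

Total series resistance ΣR = 31.2 + 70.8 + 1.93 + 8.89 = 112.8 Ω.
Voltage divider: V = V_CC · (8.890 / 112.8) = 13.2 × 0.07880 = 1.040 V.

V ≈ 1.04 V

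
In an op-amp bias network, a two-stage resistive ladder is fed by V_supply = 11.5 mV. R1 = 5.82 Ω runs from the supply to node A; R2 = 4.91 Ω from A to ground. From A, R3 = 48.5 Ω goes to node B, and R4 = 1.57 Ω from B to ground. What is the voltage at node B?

V_B ≈ 0.157 mV

The second stage (R3 + R4 = 50.07 Ω) loads node A in parallel with R2.
R2 ‖ (R3+R4) = 4.472 Ω.
So V_A = 11.5 × 0.4345 = 4.997 mV.
Then the unloaded second divider: V_B = V_A × R4/(R3+R4) = 4.997 × 0.03136 = 0.1567 mV.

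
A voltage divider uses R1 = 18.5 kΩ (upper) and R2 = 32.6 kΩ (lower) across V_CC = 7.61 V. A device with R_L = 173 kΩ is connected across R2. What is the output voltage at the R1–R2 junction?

V_out ≈ 4.54 V

The load sits in parallel with R2, giving an effective lower resistance R2' = R2·R_L/(R2+R_L) = 27.43 kΩ.
Then V_out = V_CC · R2'/(R1 + R2') = 7.61 × 27.43/45.93 = 4.545 V.
(Unloaded it would be 4.85 V; the load pulls it down.)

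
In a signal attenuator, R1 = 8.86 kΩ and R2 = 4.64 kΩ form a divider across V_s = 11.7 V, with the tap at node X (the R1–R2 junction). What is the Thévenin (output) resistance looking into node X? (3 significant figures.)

Looking into X with the source shorted: R_th = R1·R2/(R1+R2) = 8.860 × 4.64/13.50 = 3.045 kΩ.

R_th ≈ 3.05 kΩ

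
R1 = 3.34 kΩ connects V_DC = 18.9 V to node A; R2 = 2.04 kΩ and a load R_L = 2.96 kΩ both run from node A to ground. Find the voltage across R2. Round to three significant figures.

R2 ‖ R_L = (2.04 × 2.96)/(2.04 + 2.96) = 1.208 kΩ.
Then V_out = V_DC · R2'/(R1 + R2') = 18.9 × 1.208/4.548 = 5.019 V.

V_out ≈ 5.02 V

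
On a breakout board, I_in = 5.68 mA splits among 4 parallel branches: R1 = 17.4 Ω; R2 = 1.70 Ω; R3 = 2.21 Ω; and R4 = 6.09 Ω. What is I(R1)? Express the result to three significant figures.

I ≈ 0.259 mA

Conductances: ΣG = 1/17.4 + 1/1.70 + 1/2.21 + 1/6.09 = 1.262 (1/Ω).
R1 takes the fraction G_k/ΣG = 0.05747/1.262 = 0.04553, so I = 5.68 × 0.04553 = 0.2586 mA.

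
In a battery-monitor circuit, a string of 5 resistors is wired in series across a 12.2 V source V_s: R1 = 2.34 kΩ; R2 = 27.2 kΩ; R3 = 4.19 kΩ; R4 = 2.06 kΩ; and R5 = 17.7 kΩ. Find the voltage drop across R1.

ΣR = 2.34 + 27.2 + 4.19 + 2.06 + 17.7 = 53.49 kΩ.
By the voltage-divider rule, V = 12.2 × 2.340/53.49 = 0.5337 V.

V ≈ 0.534 V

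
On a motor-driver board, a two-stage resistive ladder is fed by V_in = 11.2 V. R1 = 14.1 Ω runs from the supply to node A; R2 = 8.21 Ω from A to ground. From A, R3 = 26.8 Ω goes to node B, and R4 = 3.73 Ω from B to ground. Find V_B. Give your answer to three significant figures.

Looking into the second stage from A: R3 + R4 = 30.53 Ω appears in parallel with R2.
R2 ‖ (R3+R4) = 6.470 Ω.
V_A = 11.2 × 6.470/(14.1 + 6.470) = 3.523 V.
V_B = V_A × 0.1222 = 0.4304 V.

V_B ≈ 0.430 V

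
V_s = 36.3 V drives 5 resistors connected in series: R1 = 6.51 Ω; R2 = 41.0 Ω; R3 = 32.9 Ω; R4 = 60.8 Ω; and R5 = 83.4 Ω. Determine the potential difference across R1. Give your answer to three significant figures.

V ≈ 1.05 V

Total series resistance ΣR = 6.51 + 41.0 + 32.9 + 60.8 + 83.4 = 224.6 Ω.
By the voltage-divider rule, V = 36.3 × 6.510/224.6 = 1.052 V.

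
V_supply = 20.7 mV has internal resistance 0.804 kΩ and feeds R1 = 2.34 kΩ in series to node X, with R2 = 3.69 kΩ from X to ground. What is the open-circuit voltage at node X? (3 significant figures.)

R1' = 0.804 + 2.34 = 3.144 kΩ (source resistance + R1).
With X open, the divider is unloaded: V_th = 20.7 × 3.69/6.834 = 11.18 mV.

V_th ≈ 11.2 mV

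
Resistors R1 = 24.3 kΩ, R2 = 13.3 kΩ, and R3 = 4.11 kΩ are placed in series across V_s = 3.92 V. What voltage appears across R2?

V ≈ 1.25 V

Total series resistance ΣR = 24.3 + 13.3 + 4.11 = 41.71 kΩ.
Voltage divider: V = V_s · (13.30 / 41.71) = 3.92 × 0.3189 = 1.250 V.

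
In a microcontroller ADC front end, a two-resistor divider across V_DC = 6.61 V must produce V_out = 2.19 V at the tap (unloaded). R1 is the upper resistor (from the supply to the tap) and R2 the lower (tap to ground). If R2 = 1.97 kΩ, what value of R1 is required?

The divider ratio is R2/(R1+R2) = 2.19/6.61 = 0.3313.
Rearranging, R1 = R2·(1−k)/k = 1.97 × 2.018 = 3.976 kΩ.

R1 ≈ 3.98 kΩ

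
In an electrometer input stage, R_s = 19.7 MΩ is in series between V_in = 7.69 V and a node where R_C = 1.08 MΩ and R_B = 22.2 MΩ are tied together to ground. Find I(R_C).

I ≈ 0.354 µA

Equivalent of the parallel group: R_p = 1.030 MΩ.
Node voltage V_A = V_in · R_p/(R_s + R_p) = 7.69 × 0.04968 = 0.3821 V.
I(R_C) = V_A / R_C = 0.3821/1.08 = 0.3538 µA.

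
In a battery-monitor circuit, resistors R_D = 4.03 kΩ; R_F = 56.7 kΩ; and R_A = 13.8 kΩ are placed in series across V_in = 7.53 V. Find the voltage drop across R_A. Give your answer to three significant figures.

V ≈ 1.39 V

Series total: ΣR = 4.03 + 56.7 + 13.8 = 74.53 kΩ.
Voltage divider: V = V_in · (13.80 / 74.53) = 7.53 × 0.1852 = 1.394 V.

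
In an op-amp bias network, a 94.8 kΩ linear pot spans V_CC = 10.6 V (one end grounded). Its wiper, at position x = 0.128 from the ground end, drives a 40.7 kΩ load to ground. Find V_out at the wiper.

Split the track: R_lower = x·R_p = 12.13 kΩ, R_upper = (1−x)·R_p = 82.67 kΩ.
R_L loads the lower segment: effective lower R = 9.348 kΩ.
Loaded-divider output: V_out = 10.6 × 0.1016 = 1.077 V.
(Unloaded: V_out = x·V_CC = 1.36 V.)

V_out ≈ 1.08 V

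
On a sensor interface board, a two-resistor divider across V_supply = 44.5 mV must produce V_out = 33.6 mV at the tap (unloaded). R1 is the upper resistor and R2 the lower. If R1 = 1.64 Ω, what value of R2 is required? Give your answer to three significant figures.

V_out/V_supply = R2/(R1+R2) = 0.7551.
R2 = R1 · 0.7551/(1 − 0.7551) = 5.055 Ω.

R2 ≈ 5.06 Ω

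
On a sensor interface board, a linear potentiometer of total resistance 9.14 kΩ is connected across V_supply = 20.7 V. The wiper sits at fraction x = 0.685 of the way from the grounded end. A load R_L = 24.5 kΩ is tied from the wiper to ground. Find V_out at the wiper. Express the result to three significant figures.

The pot divides into 2.879 kΩ above the wiper and 6.261 kΩ below.
R_L loads the lower segment: effective lower R = 4.987 kΩ.
Then V_out = V_supply · 4.987/(2.879 + 4.987) = 13.12 V.

V_out ≈ 13.1 V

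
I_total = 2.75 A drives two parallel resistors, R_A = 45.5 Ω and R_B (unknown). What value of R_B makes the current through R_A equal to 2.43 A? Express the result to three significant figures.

R_B ≈ 346 Ω

The fraction through R_A equals R_B/(R_A+R_B).
With f = 0.8836, R_B = R_A · f/(1−f) = 45.5 × 7.594 = 345.5 Ω.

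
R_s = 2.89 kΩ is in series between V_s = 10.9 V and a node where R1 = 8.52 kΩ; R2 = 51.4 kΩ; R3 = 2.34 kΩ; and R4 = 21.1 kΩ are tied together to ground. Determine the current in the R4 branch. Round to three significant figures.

Combine the parallel branches: R_p = (1/8.52 + 1/51.4 + 1/2.34 + 1/21.1)⁻¹ = 1.635 kΩ.
Node voltage V_A = V_s · R_p/(R_s + R_p) = 10.9 × 0.3613 = 3.939 V.
Branch current I = V_A/R4 = 3.939/21.1 = 0.1867 mA.

I ≈ 0.187 mA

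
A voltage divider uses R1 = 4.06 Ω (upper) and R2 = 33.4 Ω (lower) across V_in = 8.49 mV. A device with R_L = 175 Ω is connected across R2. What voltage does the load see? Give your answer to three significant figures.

V_out ≈ 7.42 mV

R2 ‖ R_L = (33.4 × 175)/(33.4 + 175) = 28.05 Ω.
Voltage divider with the loaded lower leg: V_out = 8.49 × 28.05/(4.06 + 28.05) = 8.49 × 0.8735 = 7.416 mV.
(Unloaded it would be 7.57 mV; the load pulls it down.)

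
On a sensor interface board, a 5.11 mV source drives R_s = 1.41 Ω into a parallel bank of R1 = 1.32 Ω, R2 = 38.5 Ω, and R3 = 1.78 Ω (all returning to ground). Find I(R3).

Combine the parallel branches: R_p = (1/1.32 + 1/38.5 + 1/1.78)⁻¹ = 0.7433 Ω.
V_A by voltage divider: V_A = 5.11 × 0.7433/(1.41 + 0.7433) = 1.764 mV.
Branch current I = V_A/R3 = 1.764/1.78 = 0.9910 mA.

I ≈ 0.991 mA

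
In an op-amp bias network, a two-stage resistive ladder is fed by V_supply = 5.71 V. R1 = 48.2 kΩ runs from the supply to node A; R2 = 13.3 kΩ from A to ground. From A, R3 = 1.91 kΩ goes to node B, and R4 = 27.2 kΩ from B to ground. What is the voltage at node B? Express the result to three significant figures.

V_B ≈ 0.850 V

The second stage (R3 + R4 = 29.11 kΩ) loads node A in parallel with R2.
R2 ‖ (R3+R4) = 9.129 kΩ.
V_A = 5.71 × 9.129/(48.2 + 9.129) = 0.9093 V.
Stage 2 is unloaded, so V_B = V_A · R4/(R3+R4) = 0.9093 × 27.2/29.11 = 0.8496 V.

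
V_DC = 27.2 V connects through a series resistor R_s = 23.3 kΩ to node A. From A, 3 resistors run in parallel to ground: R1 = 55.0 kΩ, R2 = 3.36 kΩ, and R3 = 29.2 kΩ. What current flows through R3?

Equivalent of the parallel group: R_p = 2.857 kΩ.
V_A by voltage divider: V_A = 27.2 × 2.857/(23.3 + 2.857) = 2.971 V.
I(R3) = V_A / R3 = 2.971/29.2 = 0.1017 mA.
(Check via current divider: I_total = 1.040 mA; share G_k/ΣG = 0.09783 → same result.)

I ≈ 0.102 mA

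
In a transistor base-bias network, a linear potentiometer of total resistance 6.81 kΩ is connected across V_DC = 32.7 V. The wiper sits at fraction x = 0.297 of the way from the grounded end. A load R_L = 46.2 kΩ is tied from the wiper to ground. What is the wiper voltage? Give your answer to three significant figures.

Lower segment x·R_p = 2.023 kΩ; upper segment (1−x)·R_p = 4.787 kΩ.
R_L loads the lower segment: effective lower R = 1.938 kΩ.
V_out = 32.7 × 1.938/(4.787 + 1.938) = 9.422 V.

V_out ≈ 9.42 V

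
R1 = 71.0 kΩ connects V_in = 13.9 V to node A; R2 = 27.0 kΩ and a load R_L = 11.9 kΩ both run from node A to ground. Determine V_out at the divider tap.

First combine the lower leg with the load: R2 ‖ R_L = 8.260 kΩ.
Voltage divider with the loaded lower leg: V_out = 13.9 × 8.260/(71.0 + 8.260) = 13.9 × 0.1042 = 1.449 V.
(Unloaded it would be 3.83 V; the load pulls it down.)

V_out ≈ 1.45 V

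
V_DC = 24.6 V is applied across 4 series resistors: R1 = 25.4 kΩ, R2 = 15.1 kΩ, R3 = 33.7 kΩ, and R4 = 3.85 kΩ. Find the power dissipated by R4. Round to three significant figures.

ΣR = 78.05 kΩ → I = 24.6/78.05 = 0.3152 mA.
V(R4) = I·R = 1.213 V; P = V·I = 1.213 × 0.3152 = 0.3825 mW.

P ≈ 0.382 mW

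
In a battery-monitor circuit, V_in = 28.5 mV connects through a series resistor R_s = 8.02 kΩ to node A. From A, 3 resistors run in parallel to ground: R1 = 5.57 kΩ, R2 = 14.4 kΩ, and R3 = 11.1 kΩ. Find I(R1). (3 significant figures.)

I ≈ 1.38 µA

Combine the parallel branches: R_p = (1/5.57 + 1/14.4 + 1/11.1)⁻¹ = 2.949 kΩ.
Node voltage V_A = V_in · R_p/(R_s + R_p) = 28.5 × 0.2689 = 7.663 mV.
Branch current I = V_A/R1 = 7.663/5.57 = 1.376 µA.
(Equivalently: I_total = 2.598 µA, then current-divider fraction G_k/ΣG = 0.5295.)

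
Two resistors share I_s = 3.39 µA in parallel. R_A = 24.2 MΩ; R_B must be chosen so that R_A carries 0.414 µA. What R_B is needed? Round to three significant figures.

Two-branch current divider: I_A = I_s · R_B/(R_A + R_B).
0.414/3.39 = R_B/(R_A + R_B) → R_B = R_A · (0.1221)/(1 − 0.1221) = 24.2 × 0.1391 = 3.367 MΩ.

R_B ≈ 3.37 MΩ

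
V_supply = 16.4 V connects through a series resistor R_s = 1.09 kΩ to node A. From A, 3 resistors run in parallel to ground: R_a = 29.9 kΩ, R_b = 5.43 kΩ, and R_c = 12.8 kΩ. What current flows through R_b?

I ≈ 2.28 mA

Parallel bank: R_p = 1/(1/29.9 + 1/5.43 + 1/12.8) = 3.381 kΩ.
Node voltage V_A = V_supply · R_p/(R_s + R_p) = 16.4 × 0.7562 = 12.40 V.
I(R_b) = V_A / R_b = 12.40/5.43 = 2.284 mA.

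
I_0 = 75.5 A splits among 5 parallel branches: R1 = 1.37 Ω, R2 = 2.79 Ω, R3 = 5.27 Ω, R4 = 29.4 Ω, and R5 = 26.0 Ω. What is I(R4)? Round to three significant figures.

Conductances: ΣG = 1/1.37 + 1/2.79 + 1/5.27 + 1/29.4 + 1/26.0 = 1.351 (1/Ω).
R4 takes the fraction G_k/ΣG = 0.03401/1.351 = 0.02518, so I = 75.5 × 0.02518 = 1.901 A.

I ≈ 1.90 A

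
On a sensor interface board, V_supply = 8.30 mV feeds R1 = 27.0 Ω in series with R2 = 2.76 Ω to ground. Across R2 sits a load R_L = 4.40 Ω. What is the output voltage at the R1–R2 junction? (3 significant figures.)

V_out ≈ 0.491 mV

R2 ‖ R_L = (2.76 × 4.40)/(2.76 + 4.40) = 1.696 Ω.
Then V_out = V_supply · R2'/(R1 + R2') = 8.30 × 1.696/28.70 = 0.4906 mV.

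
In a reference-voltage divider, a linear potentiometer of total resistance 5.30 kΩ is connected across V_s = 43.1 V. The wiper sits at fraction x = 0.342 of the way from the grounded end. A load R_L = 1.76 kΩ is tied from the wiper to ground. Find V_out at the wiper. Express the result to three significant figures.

V_out ≈ 8.79 V

Split the track: R_lower = x·R_p = 1.813 kΩ, R_upper = (1−x)·R_p = 3.487 kΩ.
R_L loads the lower segment: effective lower R = 0.8930 kΩ.
Loaded-divider output: V_out = 43.1 × 0.2039 = 8.786 V.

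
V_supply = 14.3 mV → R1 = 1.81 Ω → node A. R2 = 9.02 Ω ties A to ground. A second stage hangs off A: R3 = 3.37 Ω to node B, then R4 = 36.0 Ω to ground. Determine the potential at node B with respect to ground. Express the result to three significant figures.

The second stage (R3 + R4 = 39.37 Ω) loads node A in parallel with R2.
Effective lower resistance at A: R2 ‖ 39.37 = 7.339 Ω.
So V_A = 14.3 × 0.8022 = 11.47 mV.
Then the unloaded second divider: V_B = V_A × R4/(R3+R4) = 11.47 × 0.9144 = 10.49 mV.

V_B ≈ 10.5 mV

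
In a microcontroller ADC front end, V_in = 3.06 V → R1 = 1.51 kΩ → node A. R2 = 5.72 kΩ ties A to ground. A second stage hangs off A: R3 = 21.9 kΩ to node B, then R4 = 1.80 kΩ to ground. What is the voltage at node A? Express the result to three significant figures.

Node A sees R2 in parallel with the series input of stage 2, R3 + R4 = 23.70 kΩ.
R2 ‖ (R3+R4) = 4.608 kΩ.
V_A = 3.06 × 4.608/(1.51 + 4.608) = 2.305 V.

V_A ≈ 2.30 V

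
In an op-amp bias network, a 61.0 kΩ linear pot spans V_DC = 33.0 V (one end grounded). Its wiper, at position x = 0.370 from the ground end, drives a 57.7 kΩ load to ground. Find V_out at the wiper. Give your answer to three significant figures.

V_out ≈ 9.80 V

Split the track: R_lower = x·R_p = 22.57 kΩ, R_upper = (1−x)·R_p = 38.43 kΩ.
(x·R_p) ‖ R_L = 16.22 kΩ.
Loaded-divider output: V_out = 33.0 × 0.2968 = 9.796 V.
(Unloaded: V_out = x·V_DC = 12.2 V.)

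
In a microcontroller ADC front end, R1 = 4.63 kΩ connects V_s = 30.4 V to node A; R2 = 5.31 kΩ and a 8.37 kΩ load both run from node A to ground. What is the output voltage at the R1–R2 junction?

V_out ≈ 12.5 V

First combine the lower leg with the load: R2 ‖ R_L = 3.249 kΩ.
Then V_out = V_s · R2'/(R1 + R2') = 30.4 × 3.249/7.879 = 12.54 V.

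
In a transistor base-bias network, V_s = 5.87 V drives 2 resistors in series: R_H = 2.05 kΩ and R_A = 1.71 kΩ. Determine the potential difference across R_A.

Total series resistance ΣR = 2.05 + 1.71 = 3.760 kΩ.
Voltage divider: V = V_s · (1.710 / 3.760) = 5.87 × 0.4548 = 2.670 V.

V ≈ 2.67 V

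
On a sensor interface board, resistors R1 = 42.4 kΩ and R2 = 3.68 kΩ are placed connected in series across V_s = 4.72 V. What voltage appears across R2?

Series total: ΣR = 42.4 + 3.68 = 46.08 kΩ.
By the voltage-divider rule, V = 4.72 × 3.680/46.08 = 0.3769 V.

V ≈ 0.377 V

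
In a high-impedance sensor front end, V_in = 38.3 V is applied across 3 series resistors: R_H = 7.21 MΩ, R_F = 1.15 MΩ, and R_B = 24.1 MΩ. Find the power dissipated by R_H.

Series current I = V_in/ΣR = 38.3/32.46 = 1.180 µA.
P = I²R = 1.392 × 7.21 = 10.04 µW.

P ≈ 10.0 µW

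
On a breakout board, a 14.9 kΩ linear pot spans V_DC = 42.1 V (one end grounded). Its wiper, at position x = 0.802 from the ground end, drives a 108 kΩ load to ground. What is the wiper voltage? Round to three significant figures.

V_out ≈ 33.0 V

Split the track: R_lower = x·R_p = 11.95 kΩ, R_upper = (1−x)·R_p = 2.950 kΩ.
R_L loads the lower segment: effective lower R = 10.76 kΩ.
Then V_out = V_DC · 10.76/(2.950 + 10.76) = 33.04 V.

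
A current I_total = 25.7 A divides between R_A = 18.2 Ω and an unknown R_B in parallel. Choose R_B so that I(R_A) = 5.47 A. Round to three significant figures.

R_B ≈ 4.92 Ω

The fraction through R_A equals R_B/(R_A+R_B).
5.47/25.7 = R_B/(R_A + R_B) → R_B = R_A · (0.2128)/(1 − 0.2128) = 18.2 × 0.2704 = 4.921 Ω.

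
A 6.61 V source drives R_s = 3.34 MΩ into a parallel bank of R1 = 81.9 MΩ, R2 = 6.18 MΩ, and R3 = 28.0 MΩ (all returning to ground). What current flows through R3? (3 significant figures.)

Equivalent of the parallel group: R_p = 4.768 MΩ.
Node voltage V_A = V_supply · R_p/(R_s + R_p) = 6.61 × 0.5881 = 3.887 V.
Branch current I = V_A/R3 = 3.887/28.0 = 0.1388 µA.

I ≈ 0.139 µA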